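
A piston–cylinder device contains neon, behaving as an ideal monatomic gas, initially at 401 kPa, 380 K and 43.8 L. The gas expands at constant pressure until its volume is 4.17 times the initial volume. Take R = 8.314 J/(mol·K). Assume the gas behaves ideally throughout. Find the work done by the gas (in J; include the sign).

55700 J

n = P₁V₁/(RT₁) = 401×43.8/(8.314×380) = 5.56 mol.
Isobaric: P stays 401 kPa; V/T = const ⇒ T₂ = 1580 K, V₂ = 183 L.
W = PΔV = 401×(183−43.8) kPa·L = 55700 J.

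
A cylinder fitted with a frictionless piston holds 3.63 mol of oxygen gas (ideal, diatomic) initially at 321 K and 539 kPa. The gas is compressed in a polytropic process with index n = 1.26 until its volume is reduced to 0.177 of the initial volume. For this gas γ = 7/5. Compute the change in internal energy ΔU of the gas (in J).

V₁ = nRT₁/P₁ = 3.63×8.314×321/539 = 18.0 L.
Polytropic n=1.26: T₂ = T₁(V₁/V₂)^(n−1) = 321×(5.65)^0.26 = 504 K; P₂ = P₁(V₁/V₂)^n = 4780 kPa.
For an ideal gas ΔU = nCvΔT with Cv = (5/2)R = 20.8 J/(mol·K).
ΔU = 3.63×20.8×(504−321) = 13800 J.

13800 J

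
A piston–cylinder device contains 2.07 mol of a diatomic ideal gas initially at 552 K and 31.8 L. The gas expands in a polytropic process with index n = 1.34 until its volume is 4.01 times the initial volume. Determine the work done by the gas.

P₁ = nRT₁/V₁ = 2.07×8.314×552/31.8 = 299 kPa.
Polytropic n=1.34: T₂ = T₁(V₁/V₂)^(n−1) = 552×(0.249)^0.34 = 344 K; P₂ = P₁(V₁/V₂)^n = 46.5 kPa.
W = (P₁V₁−P₂V₂)/(n−1) = (299×31.8−46.5×128)/0.34 = 10500 J.

10500 J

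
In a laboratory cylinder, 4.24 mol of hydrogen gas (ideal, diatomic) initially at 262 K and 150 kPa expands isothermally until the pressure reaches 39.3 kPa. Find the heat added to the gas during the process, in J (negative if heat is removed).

V₁ = nRT₁/P₁ = 4.24×8.314×262/150 = 61.6 L.
Isothermal: T stays 262 K; PV = const ⇒ V₂ = 235 L, P₂ = 39.3 kPa.
ΔU = 0 (ideal gas, T constant).
W = nRT ln(V₂/V₁) = 4.24×8.314×262×ln(3.82) = 12400 J.
Q = ΔU + W = 12400 J.

12400 J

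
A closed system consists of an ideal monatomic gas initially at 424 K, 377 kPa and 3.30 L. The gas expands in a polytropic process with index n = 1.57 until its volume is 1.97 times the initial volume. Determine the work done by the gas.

700 J

n = P₁V₁/(RT₁) = 377×3.30/(8.314×424) = 0.353 mol.
Polytropic n=1.57: T₂ = T₁(V₁/V₂)^(n−1) = 424×(0.508)^0.57 = 288 K; P₂ = P₁(V₁/V₂)^n = 130 kPa.
W = (P₁V₁−P₂V₂)/(n−1) = (377×3.30−130×6.50)/0.57 = 700 J.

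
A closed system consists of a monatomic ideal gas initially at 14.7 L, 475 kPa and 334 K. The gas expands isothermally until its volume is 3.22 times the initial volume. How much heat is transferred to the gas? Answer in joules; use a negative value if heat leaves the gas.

n = P₁V₁/(RT₁) = 475×14.7/(8.314×334) = 2.51 mol.
Isothermal: T stays 334 K; PV = const ⇒ V₂ = 47.3 L, P₂ = 148 kPa.
ΔU = 0 (ideal gas, T constant).
W = nRT ln(V₂/V₁) = 2.51×8.314×334×ln(3.22) = 8170 J.
Q = ΔU + W = 8170 J.

8170 J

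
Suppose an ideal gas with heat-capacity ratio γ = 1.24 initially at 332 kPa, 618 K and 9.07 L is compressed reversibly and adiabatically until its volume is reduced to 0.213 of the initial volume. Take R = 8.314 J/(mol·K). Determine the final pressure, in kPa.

Adiabatic: TV^(γ−1) = const ⇒ T₂ = 618×(4.69)^0.240 = 896 K; PV^γ = const ⇒ P₂ = 2260 kPa.

2260 kPa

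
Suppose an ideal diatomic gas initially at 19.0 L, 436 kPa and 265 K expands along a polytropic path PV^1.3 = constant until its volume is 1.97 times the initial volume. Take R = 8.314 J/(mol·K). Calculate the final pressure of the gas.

181 kPa

Polytropic n=1.3: T₂ = T₁(V₁/V₂)^(n−1) = 265×(0.508)^0.30 = 216 K; P₂ = P₁(V₁/V₂)^n = 181 kPa.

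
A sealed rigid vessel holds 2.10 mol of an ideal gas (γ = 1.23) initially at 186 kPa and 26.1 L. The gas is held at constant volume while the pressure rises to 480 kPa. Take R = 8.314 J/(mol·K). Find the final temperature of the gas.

718 K

T₁ = P₁V₁/(nR) = 186×26.1/(2.10×8.314) = 278 K.
Isochoric: V stays 26.1 L; P/T = const ⇒ T₂ = 718 K, P₂ = 480 kPa.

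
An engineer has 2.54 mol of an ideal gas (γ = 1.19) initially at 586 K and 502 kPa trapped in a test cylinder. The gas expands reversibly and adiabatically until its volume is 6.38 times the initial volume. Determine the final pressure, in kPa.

55.3 kPa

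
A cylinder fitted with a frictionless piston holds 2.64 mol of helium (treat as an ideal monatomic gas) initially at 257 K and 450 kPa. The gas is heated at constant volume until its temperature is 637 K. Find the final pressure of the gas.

V₁ = nRT₁/P₁ = 2.64×8.314×257/450 = 12.5 L.
Isochoric: V stays 12.5 L; P/T = const ⇒ T₂ = 637 K, P₂ = 1120 kPa.

1120 kPa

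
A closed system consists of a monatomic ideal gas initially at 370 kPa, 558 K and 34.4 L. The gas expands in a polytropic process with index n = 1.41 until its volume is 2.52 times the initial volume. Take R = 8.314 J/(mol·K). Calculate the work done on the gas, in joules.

n = P₁V₁/(RT₁) = 370×34.4/(8.314×558) = 2.74 mol.
Polytropic n=1.41: T₂ = T₁(V₁/V₂)^(n−1) = 558×(0.397)^0.41 = 382 K; P₂ = P₁(V₁/V₂)^n = 101 kPa.
W = (P₁V₁−P₂V₂)/(n−1) = (370×34.4−101×86.7)/0.41 = 9790 J.
Work done on the gas = −W_by = -9790 J.

-9790 J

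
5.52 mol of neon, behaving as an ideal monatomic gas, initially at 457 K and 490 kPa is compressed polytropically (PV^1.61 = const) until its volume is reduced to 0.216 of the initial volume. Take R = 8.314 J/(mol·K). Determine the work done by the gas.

V₁ = nRT₁/P₁ = 5.52×8.314×457/490 = 42.8 L.
Polytropic n=1.61: T₂ = T₁(V₁/V₂)^(n−1) = 457×(4.63)^0.61 = 1160 K; P₂ = P₁(V₁/V₂)^n = 5780 kPa.
W = (P₁V₁−P₂V₂)/(n−1) = (490×42.8−5780×9.25)/0.61 = -53200 J.

-53200 J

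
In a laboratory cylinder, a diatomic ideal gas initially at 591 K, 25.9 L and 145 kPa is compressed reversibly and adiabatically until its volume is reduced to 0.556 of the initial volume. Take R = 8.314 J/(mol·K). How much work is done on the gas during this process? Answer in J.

2480 J

n = P₁V₁/(RT₁) = 145×25.9/(8.314×591) = 0.764 mol.
Adiabatic: TV^(γ−1) = const ⇒ T₂ = 591×(1.80)^0.400 = 747 K; PV^γ = const ⇒ P₂ = 330 kPa.
ΔU = nCvΔT = 0.764×20.8×(747−591) = 2480 J.
Q = 0 for an adiabatic process, so W = −ΔU = -2480 J.
Work done on the gas = −W_by = 2480 J.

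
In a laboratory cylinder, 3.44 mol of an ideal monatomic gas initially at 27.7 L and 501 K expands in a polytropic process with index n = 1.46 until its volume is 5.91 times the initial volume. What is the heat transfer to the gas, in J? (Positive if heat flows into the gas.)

5390 J

P₁ = nRT₁/V₁ = 3.44×8.314×501/27.7 = 517 kPa.
Polytropic n=1.46: T₂ = T₁(V₁/V₂)^(n−1) = 501×(0.169)^0.46 = 221 K; P₂ = P₁(V₁/V₂)^n = 38.7 kPa.
W = (P₁V₁−P₂V₂)/(n−1) = (517×27.7−38.7×164)/0.46 = 17400 J.
ΔU = nCvΔT = 3.44×12.5×(221−501) = -12000 J.
Q = ΔU + W = 5390 J.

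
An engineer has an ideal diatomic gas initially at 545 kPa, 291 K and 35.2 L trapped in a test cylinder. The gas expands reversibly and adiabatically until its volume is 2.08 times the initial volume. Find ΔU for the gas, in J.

n = P₁V₁/(RT₁) = 545×35.2/(8.314×291) = 7.93 mol.
Adiabatic: TV^(γ−1) = const ⇒ T₂ = 291×(0.481)^0.400 = 217 K; PV^γ = const ⇒ P₂ = 195 kPa.
For an ideal gas ΔU = nCvΔT with Cv = (5/2)R = 20.8 J/(mol·K).
ΔU = 7.93×20.8×(217−291) = -12200 J.

-12200 J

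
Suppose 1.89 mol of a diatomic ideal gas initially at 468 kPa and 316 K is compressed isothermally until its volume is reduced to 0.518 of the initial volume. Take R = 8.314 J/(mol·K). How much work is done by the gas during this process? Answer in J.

V₁ = nRT₁/P₁ = 1.89×8.314×316/468 = 10.6 L.
Isothermal: T stays 316 K; PV = const ⇒ V₂ = 5.50 L, P₂ = 903 kPa.
W = nRT ln(V₂/V₁) = 1.89×8.314×316×ln(0.518) = -3270 J.

-3270 J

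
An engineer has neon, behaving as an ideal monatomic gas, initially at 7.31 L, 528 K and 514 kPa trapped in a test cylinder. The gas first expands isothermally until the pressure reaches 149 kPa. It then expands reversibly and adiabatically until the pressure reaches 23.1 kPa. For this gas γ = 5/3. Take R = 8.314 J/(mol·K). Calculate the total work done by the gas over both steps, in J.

7610 J

n = P₁V₁/(RT₁) = 514×7.31/(8.314×528) = 0.856 mol.
Step 1 — Isothermal: T stays 528 K; PV = const ⇒ V₂ = 25.2 L, P₂ = 149 kPa.
ΔU = 0 (ideal gas, T constant).
W = nRT ln(V₂/V₁) = 0.856×8.314×528×ln(3.45) = 4650 J.
Q = ΔU + W = 4650 J.
State after step 1: P = 149 kPa, V = 25.2 L, T = 528 K.
Step 2 — Adiabatic: T₂/T₁ = (P₂/P₁)^((γ−1)/γ) ⇒ T₂ = 528×(0.155)^0.400 = 250 K; V₂ = 77.2 L.
ΔU = nCvΔT = 0.856×12.5×(250−528) = -2960 J.
Q = 0 for an adiabatic process, so W = −ΔU = 2960 J.
Net over both steps: W = 7610 J, Q = 4650 J, ΔU = -2960 J.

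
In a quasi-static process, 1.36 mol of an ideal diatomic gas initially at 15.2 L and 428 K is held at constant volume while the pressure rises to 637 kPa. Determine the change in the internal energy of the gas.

P₁ = nRT₁/V₁ = 1.36×8.314×428/15.2 = 318 kPa.
Isochoric: V stays 15.2 L; P/T = const ⇒ T₂ = 856 K, P₂ = 637 kPa.
For an ideal gas ΔU = nCvΔT with Cv = (5/2)R = 20.8 J/(mol·K).
ΔU = 1.36×20.8×(856−428) = 12100 J.

12100 J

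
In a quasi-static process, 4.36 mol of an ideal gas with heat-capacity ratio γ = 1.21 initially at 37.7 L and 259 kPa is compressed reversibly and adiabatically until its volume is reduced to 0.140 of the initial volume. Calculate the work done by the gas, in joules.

-23800 J

T₁ = P₁V₁/(nR) = 259×37.7/(4.36×8.314) = 269 K.
Adiabatic: TV^(γ−1) = const ⇒ T₂ = 269×(7.14)^0.210 = 407 K; PV^γ = const ⇒ P₂ = 2800 kPa.
ΔU = nCvΔT = 4.36×39.6×(407−269) = 23800 J.
Q = 0 for an adiabatic process, so W = −ΔU = -23800 J.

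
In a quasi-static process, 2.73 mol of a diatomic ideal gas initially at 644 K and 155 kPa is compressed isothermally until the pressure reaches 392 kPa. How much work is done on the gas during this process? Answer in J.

13600 J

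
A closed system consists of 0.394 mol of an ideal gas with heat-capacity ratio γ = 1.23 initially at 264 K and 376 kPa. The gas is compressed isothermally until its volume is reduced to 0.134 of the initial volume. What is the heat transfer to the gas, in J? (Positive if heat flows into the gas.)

-1740 J

V₁ = nRT₁/P₁ = 0.394×8.314×264/376 = 2.30 L.
Isothermal: T stays 264 K; PV = const ⇒ V₂ = 0.308 L, P₂ = 2810 kPa.
ΔU = 0 (ideal gas, T constant).
W = nRT ln(V₂/V₁) = 0.394×8.314×264×ln(0.134) = -1740 J.
Q = ΔU + W = -1740 J.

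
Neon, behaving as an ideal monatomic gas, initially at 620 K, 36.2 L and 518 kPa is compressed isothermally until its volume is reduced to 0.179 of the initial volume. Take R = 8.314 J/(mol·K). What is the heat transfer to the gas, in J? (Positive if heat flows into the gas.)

n = P₁V₁/(RT₁) = 518×36.2/(8.314×620) = 3.64 mol.
Isothermal: T stays 620 K; PV = const ⇒ V₂ = 6.48 L, P₂ = 2890 kPa.
ΔU = 0 (ideal gas, T constant).
W = nRT ln(V₂/V₁) = 3.64×8.314×620×ln(0.179) = -32300 J.
Q = ΔU + W = -32300 J.

-32300 J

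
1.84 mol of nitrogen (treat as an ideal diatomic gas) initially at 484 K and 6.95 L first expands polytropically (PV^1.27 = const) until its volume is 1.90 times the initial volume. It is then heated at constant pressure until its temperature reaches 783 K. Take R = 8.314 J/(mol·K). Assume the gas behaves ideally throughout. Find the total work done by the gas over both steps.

P₁ = nRT₁/V₁ = 1.84×8.314×484/6.95 = 1070 kPa.
Step 1 — Polytropic n=1.27: T₂ = T₁(V₁/V₂)^(n−1) = 484×(0.526)^0.27 = 407 K; P₂ = P₁(V₁/V₂)^n = 471 kPa.
W = (P₁V₁−P₂V₂)/(n−1) = (1070×6.95−471×13.2)/0.27 = 4360 J.
ΔU = nCvΔT = 1.84×20.8×(407−484) = -2950 J.
Q = ΔU + W = 1420 J.
State after step 1: P = 471 kPa, V = 13.2 L, T = 407 K.
Step 2 — Isobaric: P stays 471 kPa; V/T = const ⇒ T₂ = 783 K, V₂ = 25.4 L.
W = PΔV = 471×(25.4−13.2) kPa·L = 5750 J.
ΔU = nCvΔT = 1.84×20.8×(783−407) = 14400 J.
Q = ΔU + W = nCpΔT = 20100 J.
Net over both steps: W = 10100 J, Q = 21600 J, ΔU = 11400 J.

10100 J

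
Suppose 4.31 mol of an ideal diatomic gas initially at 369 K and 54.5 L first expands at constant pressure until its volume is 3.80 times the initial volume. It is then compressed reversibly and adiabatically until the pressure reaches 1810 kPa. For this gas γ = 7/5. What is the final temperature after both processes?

2490 K

P₁ = nRT₁/V₁ = 4.31×8.314×369/54.5 = 243 kPa.
Step 1 — Isobaric: P stays 243 kPa; V/T = const ⇒ T₂ = 1400 K, V₂ = 207 L.
W = PΔV = 243×(207−54.5) kPa·L = 37000 J.
ΔU = nCvΔT = 4.31×20.8×(1400−369) = 92600 J.
Q = ΔU + W = nCpΔT = 130000 J.
State after step 1: P = 243 kPa, V = 207 L, T = 1400 K.
Step 2 — Adiabatic: T₂/T₁ = (P₂/P₁)^((γ−1)/γ) ⇒ T₂ = 1400×(7.46)^0.286 = 2490 K; V₂ = 49.3 L.
ΔU = nCvΔT = 4.31×20.8×(2490−1400) = 97400 J.
Q = 0 for an adiabatic process, so W = −ΔU = -97400 J.
Net over both steps: W = -60400 J, Q = 130000 J, ΔU = 190000 J.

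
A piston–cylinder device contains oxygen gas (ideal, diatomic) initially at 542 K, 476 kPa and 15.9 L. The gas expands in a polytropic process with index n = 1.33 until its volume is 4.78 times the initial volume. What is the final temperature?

Polytropic n=1.33: T₂ = T₁(V₁/V₂)^(n−1) = 542×(0.209)^0.33 = 323 K; P₂ = P₁(V₁/V₂)^n = 59.4 kPa.

323 K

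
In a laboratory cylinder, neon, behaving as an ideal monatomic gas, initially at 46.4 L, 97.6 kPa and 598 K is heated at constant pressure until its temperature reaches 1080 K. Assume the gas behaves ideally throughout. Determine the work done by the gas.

3650 J

n = P₁V₁/(RT₁) = 97.6×46.4/(8.314×598) = 0.911 mol.
Isobaric: P stays 97.6 kPa; V/T = const ⇒ T₂ = 1080 K, V₂ = 83.8 L.
W = PΔV = 97.6×(83.8−46.4) kPa·L = 3650 J.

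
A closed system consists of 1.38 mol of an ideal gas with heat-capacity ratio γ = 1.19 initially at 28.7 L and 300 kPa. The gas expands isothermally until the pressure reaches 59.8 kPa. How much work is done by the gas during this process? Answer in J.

T₁ = P₁V₁/(nR) = 300×28.7/(1.38×8.314) = 750 K.
Isothermal: T stays 750 K; PV = const ⇒ V₂ = 144 L, P₂ = 59.8 kPa.
W = nRT ln(V₂/V₁) = 1.38×8.314×750×ln(5.02) = 13900 J.

13900 J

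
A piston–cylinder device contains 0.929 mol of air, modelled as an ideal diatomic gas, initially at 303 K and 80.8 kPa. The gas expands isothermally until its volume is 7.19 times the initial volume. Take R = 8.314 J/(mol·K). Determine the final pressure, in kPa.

11.2 kPa

V₁ = nRT₁/P₁ = 0.929×8.314×303/80.8 = 29.0 L.
Isothermal: T stays 303 K; PV = const ⇒ V₂ = 208 L, P₂ = 11.2 kPa.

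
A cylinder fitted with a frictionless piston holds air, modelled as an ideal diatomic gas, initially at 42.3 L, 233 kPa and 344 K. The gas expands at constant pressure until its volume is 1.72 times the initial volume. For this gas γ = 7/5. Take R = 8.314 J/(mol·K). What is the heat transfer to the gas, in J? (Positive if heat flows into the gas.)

24800 J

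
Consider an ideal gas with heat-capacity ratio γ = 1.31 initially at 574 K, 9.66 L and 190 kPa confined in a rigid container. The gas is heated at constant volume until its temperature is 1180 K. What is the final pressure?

Isochoric: V stays 9.66 L; P/T = const ⇒ T₂ = 1180 K, P₂ = 391 kPa.

391 kPa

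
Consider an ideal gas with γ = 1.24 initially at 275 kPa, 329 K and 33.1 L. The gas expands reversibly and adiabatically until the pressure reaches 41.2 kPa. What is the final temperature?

Adiabatic: T₂/T₁ = (P₂/P₁)^((γ−1)/γ) ⇒ T₂ = 329×(0.150)^0.194 = 228 K; V₂ = 153 L.

228 K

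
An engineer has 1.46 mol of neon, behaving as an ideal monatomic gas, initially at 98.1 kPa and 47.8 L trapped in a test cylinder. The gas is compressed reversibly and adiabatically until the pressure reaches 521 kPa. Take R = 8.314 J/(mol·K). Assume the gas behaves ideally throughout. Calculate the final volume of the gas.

T₁ = P₁V₁/(nR) = 98.1×47.8/(1.46×8.314) = 386 K.
Adiabatic: T₂/T₁ = (P₂/P₁)^((γ−1)/γ) ⇒ T₂ = 386×(5.31)^0.400 = 753 K; V₂ = 17.6 L.

17.6 L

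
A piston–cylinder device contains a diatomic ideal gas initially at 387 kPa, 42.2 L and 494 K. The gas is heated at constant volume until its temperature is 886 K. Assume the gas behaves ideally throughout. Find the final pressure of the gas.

694 kPa

Isochoric: V stays 42.2 L; P/T = const ⇒ T₂ = 886 K, P₂ = 694 kPa.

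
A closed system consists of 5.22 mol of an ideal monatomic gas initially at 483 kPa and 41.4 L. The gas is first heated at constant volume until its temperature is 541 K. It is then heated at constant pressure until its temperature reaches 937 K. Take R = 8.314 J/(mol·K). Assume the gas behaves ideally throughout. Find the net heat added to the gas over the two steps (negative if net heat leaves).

48200 J

T₁ = P₁V₁/(nR) = 483×41.4/(5.22×8.314) = 461 K.
Step 1 — Isochoric: V stays 41.4 L; P/T = const ⇒ T₂ = 541 K, P₂ = 567 kPa.
W = 0 (no volume change).
ΔU = nCvΔT = 5.22×12.5×(541−461) = 5220 J.
Q = ΔU = 5220 J.
State after step 1: P = 567 kPa, V = 41.4 L, T = 541 K.
Step 2 — Isobaric: P stays 567 kPa; V/T = const ⇒ T₂ = 937 K, V₂ = 71.7 L.
W = PΔV = 567×(71.7−41.4) kPa·L = 17200 J.
ΔU = nCvΔT = 5.22×12.5×(937−541) = 25800 J.
Q = ΔU + W = nCpΔT = 43000 J.
Net over both steps: W = 17200 J, Q = 48200 J, ΔU = 31000 J.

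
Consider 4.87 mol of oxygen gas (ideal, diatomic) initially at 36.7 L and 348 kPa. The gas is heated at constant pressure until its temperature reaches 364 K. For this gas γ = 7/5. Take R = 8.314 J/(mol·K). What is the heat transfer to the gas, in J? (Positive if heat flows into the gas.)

T₁ = P₁V₁/(nR) = 348×36.7/(4.87×8.314) = 315 K.
Isobaric: P stays 348 kPa; V/T = const ⇒ T₂ = 364 K, V₂ = 42.4 L.
W = PΔV = 348×(42.4−36.7) kPa·L = 1970 J.
ΔU = nCvΔT = 4.87×20.8×(364−315) = 4920 J.
Q = ΔU + W = nCpΔT = 6880 J.

6880 J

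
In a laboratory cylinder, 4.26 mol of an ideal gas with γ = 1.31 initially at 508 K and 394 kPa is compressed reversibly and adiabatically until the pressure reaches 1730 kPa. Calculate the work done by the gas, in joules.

V₁ = nRT₁/P₁ = 4.26×8.314×508/394 = 45.7 L.
Adiabatic: T₂/T₁ = (P₂/P₁)^((γ−1)/γ) ⇒ T₂ = 508×(4.39)^0.237 = 721 K; V₂ = 14.8 L.
ΔU = nCvΔT = 4.26×26.8×(721−508) = 24300 J.
Q = 0 for an adiabatic process, so W = −ΔU = -24300 J.

-24300 J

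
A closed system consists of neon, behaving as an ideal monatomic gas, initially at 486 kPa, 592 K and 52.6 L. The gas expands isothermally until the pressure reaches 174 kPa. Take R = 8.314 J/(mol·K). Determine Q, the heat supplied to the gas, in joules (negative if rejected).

26300 J

n = P₁V₁/(RT₁) = 486×52.6/(8.314×592) = 5.19 mol.
Isothermal: T stays 592 K; PV = const ⇒ V₂ = 147 L, P₂ = 174 kPa.
ΔU = 0 (ideal gas, T constant).
W = nRT ln(V₂/V₁) = 5.19×8.314×592×ln(2.79) = 26300 J.
Q = ΔU + W = 26300 J.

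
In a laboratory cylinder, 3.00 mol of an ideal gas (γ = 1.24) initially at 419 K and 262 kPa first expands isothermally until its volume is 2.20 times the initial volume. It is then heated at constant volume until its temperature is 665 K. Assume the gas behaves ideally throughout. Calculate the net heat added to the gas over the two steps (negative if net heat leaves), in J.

33800 J

V₁ = nRT₁/P₁ = 3.00×8.314×419/262 = 39.9 L.
Step 1 — Isothermal: T stays 419 K; PV = const ⇒ V₂ = 87.8 L, P₂ = 119 kPa.
ΔU = 0 (ideal gas, T constant).
W = nRT ln(V₂/V₁) = 3.00×8.314×419×ln(2.20) = 8240 J.
Q = ΔU + W = 8240 J.
State after step 1: P = 119 kPa, V = 87.8 L, T = 419 K.
Step 2 — Isochoric: V stays 87.8 L; P/T = const ⇒ T₂ = 665 K, P₂ = 189 kPa.
W = 0 (no volume change).
ΔU = nCvΔT = 3.00×34.6×(665−419) = 25600 J.
Q = ΔU = 25600 J.
Net over both steps: W = 8240 J, Q = 33800 J, ΔU = 25600 J.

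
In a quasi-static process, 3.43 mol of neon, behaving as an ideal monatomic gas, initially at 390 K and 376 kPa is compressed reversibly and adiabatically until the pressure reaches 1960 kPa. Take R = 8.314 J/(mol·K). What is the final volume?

11.0 L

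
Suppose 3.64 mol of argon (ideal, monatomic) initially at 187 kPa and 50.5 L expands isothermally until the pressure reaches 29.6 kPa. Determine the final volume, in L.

319 L

T₁ = P₁V₁/(nR) = 187×50.5/(3.64×8.314) = 312 K.
Isothermal: T stays 312 K; PV = const ⇒ V₂ = 319 L, P₂ = 29.6 kPa.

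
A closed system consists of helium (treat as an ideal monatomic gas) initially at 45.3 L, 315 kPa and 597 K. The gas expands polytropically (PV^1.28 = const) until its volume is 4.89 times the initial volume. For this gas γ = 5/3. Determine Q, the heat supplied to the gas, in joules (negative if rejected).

n = P₁V₁/(RT₁) = 315×45.3/(8.314×597) = 2.87 mol.
Polytropic n=1.28: T₂ = T₁(V₁/V₂)^(n−1) = 597×(0.204)^0.28 = 383 K; P₂ = P₁(V₁/V₂)^n = 41.3 kPa.
W = (P₁V₁−P₂V₂)/(n−1) = (315×45.3−41.3×222)/0.28 = 18300 J.
ΔU = nCvΔT = 2.87×12.5×(383−597) = -7680 J.
Q = ΔU + W = 10600 J.

10600 J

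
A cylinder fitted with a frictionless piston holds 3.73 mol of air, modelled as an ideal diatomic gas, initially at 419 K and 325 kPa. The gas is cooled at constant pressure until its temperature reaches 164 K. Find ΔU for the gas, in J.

-19800 J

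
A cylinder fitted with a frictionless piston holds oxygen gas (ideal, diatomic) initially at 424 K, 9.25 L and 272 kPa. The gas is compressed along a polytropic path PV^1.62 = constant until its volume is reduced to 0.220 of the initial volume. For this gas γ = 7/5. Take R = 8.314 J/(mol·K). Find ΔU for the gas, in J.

9790 J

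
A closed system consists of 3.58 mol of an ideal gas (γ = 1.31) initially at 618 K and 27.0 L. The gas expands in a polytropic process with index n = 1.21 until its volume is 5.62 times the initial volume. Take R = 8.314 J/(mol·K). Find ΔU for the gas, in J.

-18000 J

P₁ = nRT₁/V₁ = 3.58×8.314×618/27.0 = 681 kPa.
Polytropic n=1.21: T₂ = T₁(V₁/V₂)^(n−1) = 618×(0.178)^0.21 = 430 K; P₂ = P₁(V₁/V₂)^n = 84.4 kPa.
For an ideal gas ΔU = nCvΔT with Cv = R/(γ−1) = 26.8 J/(mol·K).
ΔU = 3.58×26.8×(430−618) = -18000 J.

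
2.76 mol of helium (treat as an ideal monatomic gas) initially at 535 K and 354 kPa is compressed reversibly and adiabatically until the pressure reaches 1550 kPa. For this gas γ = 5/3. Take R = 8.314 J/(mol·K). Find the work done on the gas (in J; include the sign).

14800 J

V₁ = nRT₁/P₁ = 2.76×8.314×535/354 = 34.7 L.
Adiabatic: T₂/T₁ = (P₂/P₁)^((γ−1)/γ) ⇒ T₂ = 535×(4.38)^0.400 = 966 K; V₂ = 14.3 L.
ΔU = nCvΔT = 2.76×12.5×(966−535) = 14800 J.
Q = 0 for an adiabatic process, so W = −ΔU = -14800 J.
Work done on the gas = −W_by = 14800 J.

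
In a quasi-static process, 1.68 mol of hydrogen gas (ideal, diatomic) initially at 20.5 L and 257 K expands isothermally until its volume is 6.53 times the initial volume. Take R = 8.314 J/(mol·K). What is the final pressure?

26.8 kPa

P₁ = nRT₁/V₁ = 1.68×8.314×257/20.5 = 175 kPa.
Isothermal: T stays 257 K; PV = const ⇒ V₂ = 134 L, P₂ = 26.8 kPa.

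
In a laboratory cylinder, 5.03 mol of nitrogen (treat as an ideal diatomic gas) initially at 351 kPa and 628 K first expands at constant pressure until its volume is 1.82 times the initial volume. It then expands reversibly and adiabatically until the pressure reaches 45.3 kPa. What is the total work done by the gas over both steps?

74500 J

V₁ = nRT₁/P₁ = 5.03×8.314×628/351 = 74.8 L.
Step 1 — Isobaric: P stays 351 kPa; V/T = const ⇒ T₂ = 1140 K, V₂ = 136 L.
W = PΔV = 351×(136−74.8) kPa·L = 21500 J.
ΔU = nCvΔT = 5.03×20.8×(1140−628) = 53800 J.
Q = ΔU + W = nCpΔT = 75400 J.
State after step 1: P = 351 kPa, V = 136 L, T = 1140 K.
Step 2 — Adiabatic: T₂/T₁ = (P₂/P₁)^((γ−1)/γ) ⇒ T₂ = 1140×(0.129)^0.286 = 637 K; V₂ = 588 L.
ΔU = nCvΔT = 5.03×20.8×(637−1140) = -52900 J.
Q = 0 for an adiabatic process, so W = −ΔU = 52900 J.
Net over both steps: W = 74500 J, Q = 75400 J, ΔU = 915 J.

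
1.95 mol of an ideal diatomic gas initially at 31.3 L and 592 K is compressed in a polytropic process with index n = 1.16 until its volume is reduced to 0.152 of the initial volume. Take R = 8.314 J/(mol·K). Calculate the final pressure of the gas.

2730 kPa

P₁ = nRT₁/V₁ = 1.95×8.314×592/31.3 = 307 kPa.
Polytropic n=1.16: T₂ = T₁(V₁/V₂)^(n−1) = 592×(6.58)^0.16 = 800 K; P₂ = P₁(V₁/V₂)^n = 2730 kPa.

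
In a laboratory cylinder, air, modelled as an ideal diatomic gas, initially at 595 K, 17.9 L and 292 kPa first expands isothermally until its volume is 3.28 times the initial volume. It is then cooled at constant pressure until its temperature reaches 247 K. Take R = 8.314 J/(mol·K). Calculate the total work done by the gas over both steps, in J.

n = P₁V₁/(RT₁) = 292×17.9/(8.314×595) = 1.06 mol.
Step 1 — Isothermal: T stays 595 K; PV = const ⇒ V₂ = 58.7 L, P₂ = 89.0 kPa.
ΔU = 0 (ideal gas, T constant).
W = nRT ln(V₂/V₁) = 1.06×8.314×595×ln(3.28) = 6210 J.
Q = ΔU + W = 6210 J.
State after step 1: P = 89.0 kPa, V = 58.7 L, T = 595 K.
Step 2 — Isobaric: P stays 89.0 kPa; V/T = const ⇒ T₂ = 247 K, V₂ = 24.4 L.
W = PΔV = 89.0×(24.4−58.7) kPa·L = -3060 J.
ΔU = nCvΔT = 1.06×20.8×(247−595) = -7640 J.
Q = ΔU + W = nCpΔT = -10700 J.
Net over both steps: W = 3150 J, Q = -4490 J, ΔU = -7640 J.

3150 J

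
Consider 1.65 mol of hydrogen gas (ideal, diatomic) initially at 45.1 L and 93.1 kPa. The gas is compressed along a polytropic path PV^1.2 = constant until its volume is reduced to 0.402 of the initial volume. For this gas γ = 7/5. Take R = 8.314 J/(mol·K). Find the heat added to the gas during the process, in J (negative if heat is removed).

-2100 J

T₁ = P₁V₁/(nR) = 93.1×45.1/(1.65×8.314) = 306 K.
Polytropic n=1.2: T₂ = T₁(V₁/V₂)^(n−1) = 306×(2.49)^0.20 = 367 K; P₂ = P₁(V₁/V₂)^n = 278 kPa.
W = (P₁V₁−P₂V₂)/(n−1) = (93.1×45.1−278×18.1)/0.20 = -4200 J.
ΔU = nCvΔT = 1.65×20.8×(367−306) = 2100 J.
Q = ΔU + W = -2100 J.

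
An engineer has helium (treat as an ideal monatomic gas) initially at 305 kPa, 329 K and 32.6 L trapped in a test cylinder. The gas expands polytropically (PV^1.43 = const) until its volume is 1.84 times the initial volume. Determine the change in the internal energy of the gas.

-3440 J

n = P₁V₁/(RT₁) = 305×32.6/(8.314×329) = 3.64 mol.
Polytropic n=1.43: T₂ = T₁(V₁/V₂)^(n−1) = 329×(0.543)^0.43 = 253 K; P₂ = P₁(V₁/V₂)^n = 128 kPa.
For an ideal gas ΔU = nCvΔT with Cv = (3/2)R = 12.5 J/(mol·K).
ΔU = 3.64×12.5×(253−329) = -3440 J.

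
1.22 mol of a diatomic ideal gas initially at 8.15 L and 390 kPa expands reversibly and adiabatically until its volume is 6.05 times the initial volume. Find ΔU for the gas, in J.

-4080 J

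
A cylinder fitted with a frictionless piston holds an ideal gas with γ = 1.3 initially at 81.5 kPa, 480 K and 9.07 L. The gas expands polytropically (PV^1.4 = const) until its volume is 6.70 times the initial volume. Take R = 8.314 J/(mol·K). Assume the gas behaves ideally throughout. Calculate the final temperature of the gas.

Polytropic n=1.4: T₂ = T₁(V₁/V₂)^(n−1) = 480×(0.149)^0.40 = 224 K; P₂ = P₁(V₁/V₂)^n = 5.68 kPa.

224 K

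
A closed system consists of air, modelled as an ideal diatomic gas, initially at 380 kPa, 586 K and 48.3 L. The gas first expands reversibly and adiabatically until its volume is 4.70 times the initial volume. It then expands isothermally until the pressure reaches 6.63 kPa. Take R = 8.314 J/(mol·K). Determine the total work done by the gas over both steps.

39800 J

n = P₁V₁/(RT₁) = 380×48.3/(8.314×586) = 3.77 mol.
Step 1 — Adiabatic: TV^(γ−1) = const ⇒ T₂ = 586×(0.213)^0.400 = 316 K; PV^γ = const ⇒ P₂ = 43.5 kPa.
ΔU = nCvΔT = 3.77×20.8×(316−586) = -21200 J.
Q = 0 for an adiabatic process, so W = −ΔU = 21200 J.
State after step 1: P = 43.5 kPa, V = 227 L, T = 316 K.
Step 2 — Isothermal: T stays 316 K; PV = const ⇒ V₂ = 1490 L, P₂ = 6.63 kPa.
ΔU = 0 (ideal gas, T constant).
W = nRT ln(V₂/V₁) = 3.77×8.314×316×ln(6.57) = 18600 J.
Q = ΔU + W = 18600 J.
Net over both steps: W = 39800 J, Q = 18600 J, ΔU = -21200 J.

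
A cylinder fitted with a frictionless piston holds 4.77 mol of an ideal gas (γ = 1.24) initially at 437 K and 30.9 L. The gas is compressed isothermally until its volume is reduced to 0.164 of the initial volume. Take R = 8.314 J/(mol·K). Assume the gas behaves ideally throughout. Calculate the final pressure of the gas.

P₁ = nRT₁/V₁ = 4.77×8.314×437/30.9 = 561 kPa.
Isothermal: T stays 437 K; PV = const ⇒ V₂ = 5.07 L, P₂ = 3420 kPa.

3420 kPa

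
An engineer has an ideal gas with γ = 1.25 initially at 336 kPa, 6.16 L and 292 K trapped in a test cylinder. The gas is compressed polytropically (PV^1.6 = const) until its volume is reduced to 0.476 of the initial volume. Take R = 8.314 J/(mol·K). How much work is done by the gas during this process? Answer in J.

n = P₁V₁/(RT₁) = 336×6.16/(8.314×292) = 0.853 mol.
Polytropic n=1.6: T₂ = T₁(V₁/V₂)^(n−1) = 292×(2.10)^0.60 = 456 K; P₂ = P₁(V₁/V₂)^n = 1100 kPa.
W = (P₁V₁−P₂V₂)/(n−1) = (336×6.16−1100×2.93)/0.60 = -1940 J.

-1940 J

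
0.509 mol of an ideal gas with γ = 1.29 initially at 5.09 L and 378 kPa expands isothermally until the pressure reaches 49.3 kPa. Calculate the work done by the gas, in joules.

T₁ = P₁V₁/(nR) = 378×5.09/(0.509×8.314) = 455 K.
Isothermal: T stays 455 K; PV = const ⇒ V₂ = 39.0 L, P₂ = 49.3 kPa.
W = nRT ln(V₂/V₁) = 0.509×8.314×455×ln(7.67) = 3920 J.

3920 J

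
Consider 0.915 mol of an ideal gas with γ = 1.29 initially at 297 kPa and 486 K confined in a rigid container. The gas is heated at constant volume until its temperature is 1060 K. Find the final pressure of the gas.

V₁ = nRT₁/P₁ = 0.915×8.314×486/297 = 12.4 L.
Isochoric: V stays 12.4 L; P/T = const ⇒ T₂ = 1060 K, P₂ = 648 kPa.

648 kPa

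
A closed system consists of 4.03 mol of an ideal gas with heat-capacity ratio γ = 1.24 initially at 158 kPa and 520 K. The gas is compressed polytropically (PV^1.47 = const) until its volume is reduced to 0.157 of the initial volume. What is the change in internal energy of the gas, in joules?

V₁ = nRT₁/P₁ = 4.03×8.314×520/158 = 110 L.
Polytropic n=1.47: T₂ = T₁(V₁/V₂)^(n−1) = 520×(6.37)^0.47 = 1240 K; P₂ = P₁(V₁/V₂)^n = 2400 kPa.
For an ideal gas ΔU = nCvΔT with Cv = R/(γ−1) = 34.6 J/(mol·K).
ΔU = 4.03×34.6×(1240−520) = 101000 J.

101000 J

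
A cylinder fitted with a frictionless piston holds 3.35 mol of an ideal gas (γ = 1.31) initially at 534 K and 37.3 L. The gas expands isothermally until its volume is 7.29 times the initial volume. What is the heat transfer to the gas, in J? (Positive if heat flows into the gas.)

P₁ = nRT₁/V₁ = 3.35×8.314×534/37.3 = 399 kPa.
Isothermal: T stays 534 K; PV = const ⇒ V₂ = 272 L, P₂ = 54.7 kPa.
ΔU = 0 (ideal gas, T constant).
W = nRT ln(V₂/V₁) = 3.35×8.314×534×ln(7.29) = 29500 J.
Q = ΔU + W = 29500 J.

29500 J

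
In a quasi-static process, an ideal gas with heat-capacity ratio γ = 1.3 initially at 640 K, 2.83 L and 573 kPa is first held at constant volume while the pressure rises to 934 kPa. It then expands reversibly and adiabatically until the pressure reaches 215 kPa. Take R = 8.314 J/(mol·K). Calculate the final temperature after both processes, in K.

n = P₁V₁/(RT₁) = 573×2.83/(8.314×640) = 0.305 mol.
Step 1 — Isochoric: V stays 2.83 L; P/T = const ⇒ T₂ = 1040 K, P₂ = 934 kPa.
W = 0 (no volume change).
ΔU = nCvΔT = 0.305×27.7×(1040−640) = 3410 J.
Q = ΔU = 3410 J.
State after step 1: P = 934 kPa, V = 2.83 L, T = 1040 K.
Step 2 — Adiabatic: T₂/T₁ = (P₂/P₁)^((γ−1)/γ) ⇒ T₂ = 1040×(0.230)^0.231 = 743 K; V₂ = 8.76 L.
ΔU = nCvΔT = 0.305×27.7×(743−1040) = -2530 J.
Q = 0 for an adiabatic process, so W = −ΔU = 2530 J.
Net over both steps: W = 2530 J, Q = 3410 J, ΔU = 872 J.

743 K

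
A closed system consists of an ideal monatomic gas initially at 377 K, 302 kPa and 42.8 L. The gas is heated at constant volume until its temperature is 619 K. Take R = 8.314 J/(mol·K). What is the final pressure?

496 kPa

Isochoric: V stays 42.8 L; P/T = const ⇒ T₂ = 619 K, P₂ = 496 kPa.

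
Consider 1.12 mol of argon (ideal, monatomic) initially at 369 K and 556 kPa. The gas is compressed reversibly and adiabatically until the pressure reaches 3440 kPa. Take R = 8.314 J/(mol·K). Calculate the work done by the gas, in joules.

-5530 J

V₁ = nRT₁/P₁ = 1.12×8.314×369/556 = 6.18 L.
Adiabatic: T₂/T₁ = (P₂/P₁)^((γ−1)/γ) ⇒ T₂ = 369×(6.19)^0.400 = 765 K; V₂ = 2.07 L.
ΔU = nCvΔT = 1.12×12.5×(765−369) = 5530 J.
Q = 0 for an adiabatic process, so W = −ΔU = -5530 J.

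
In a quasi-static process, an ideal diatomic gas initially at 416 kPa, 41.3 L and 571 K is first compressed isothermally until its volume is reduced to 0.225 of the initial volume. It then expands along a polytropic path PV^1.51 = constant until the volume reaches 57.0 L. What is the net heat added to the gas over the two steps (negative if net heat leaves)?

n = P₁V₁/(RT₁) = 416×41.3/(8.314×571) = 3.62 mol.
Step 1 — Isothermal: T stays 571 K; PV = const ⇒ V₂ = 9.29 L, P₂ = 1850 kPa.
ΔU = 0 (ideal gas, T constant).
W = nRT ln(V₂/V₁) = 3.62×8.314×571×ln(0.225) = -25600 J.
Q = ΔU + W = -25600 J.
State after step 1: P = 1850 kPa, V = 9.29 L, T = 571 K.
Step 2 — Polytropic n=1.51: T₂ = T₁(V₁/V₂)^(n−1) = 571×(0.163)^0.51 = 226 K; P₂ = P₁(V₁/V₂)^n = 120 kPa.
W = (P₁V₁−P₂V₂)/(n−1) = (1850×9.29−120×57.0)/0.51 = 20300 J.
ΔU = nCvΔT = 3.62×20.8×(226−571) = -25900 J.
Q = ΔU + W = -5590 J.
Net over both steps: W = -5300 J, Q = -31200 J, ΔU = -25900 J.

-31200 J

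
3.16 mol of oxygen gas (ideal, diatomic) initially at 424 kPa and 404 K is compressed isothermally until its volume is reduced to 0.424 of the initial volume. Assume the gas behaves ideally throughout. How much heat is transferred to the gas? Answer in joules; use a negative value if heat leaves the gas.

V₁ = nRT₁/P₁ = 3.16×8.314×404/424 = 25.0 L.
Isothermal: T stays 404 K; PV = const ⇒ V₂ = 10.6 L, P₂ = 1000 kPa.
ΔU = 0 (ideal gas, T constant).
W = nRT ln(V₂/V₁) = 3.16×8.314×404×ln(0.424) = -9110 J.
Q = ΔU + W = -9110 J.

-9110 J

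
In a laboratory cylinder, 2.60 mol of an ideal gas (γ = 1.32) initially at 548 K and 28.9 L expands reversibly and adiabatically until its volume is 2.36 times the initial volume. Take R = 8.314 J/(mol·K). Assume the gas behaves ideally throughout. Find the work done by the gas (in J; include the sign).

8890 J

P₁ = nRT₁/V₁ = 2.60×8.314×548/28.9 = 410 kPa.
Adiabatic: TV^(γ−1) = const ⇒ T₂ = 548×(0.424)^0.320 = 416 K; PV^γ = const ⇒ P₂ = 132 kPa.
ΔU = nCvΔT = 2.60×26.0×(416−548) = -8890 J.
Q = 0 for an adiabatic process, so W = −ΔU = 8890 J.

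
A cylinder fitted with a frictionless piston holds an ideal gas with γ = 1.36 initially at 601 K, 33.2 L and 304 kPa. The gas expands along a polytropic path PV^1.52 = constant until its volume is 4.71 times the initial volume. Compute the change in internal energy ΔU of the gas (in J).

n = P₁V₁/(RT₁) = 304×33.2/(8.314×601) = 2.02 mol.
Polytropic n=1.52: T₂ = T₁(V₁/V₂)^(n−1) = 601×(0.212)^0.52 = 268 K; P₂ = P₁(V₁/V₂)^n = 28.8 kPa.
For an ideal gas ΔU = nCvΔT with Cv = R/(γ−1) = 23.1 J/(mol·K).
ΔU = 2.02×23.1×(268−601) = -15500 J.

-15500 J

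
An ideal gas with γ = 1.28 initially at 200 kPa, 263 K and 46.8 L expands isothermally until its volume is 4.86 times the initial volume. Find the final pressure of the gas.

41.2 kPa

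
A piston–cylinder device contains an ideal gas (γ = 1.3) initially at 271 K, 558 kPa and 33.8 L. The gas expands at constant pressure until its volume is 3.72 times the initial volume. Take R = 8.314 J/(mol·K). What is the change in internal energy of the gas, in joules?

171000 J

n = P₁V₁/(RT₁) = 558×33.8/(8.314×271) = 8.37 mol.
Isobaric: P stays 558 kPa; V/T = const ⇒ T₂ = 1010 K, V₂ = 126 L.
For an ideal gas ΔU = nCvΔT with Cv = R/(γ−1) = 27.7 J/(mol·K).
ΔU = 8.37×27.7×(1010−271) = 171000 J.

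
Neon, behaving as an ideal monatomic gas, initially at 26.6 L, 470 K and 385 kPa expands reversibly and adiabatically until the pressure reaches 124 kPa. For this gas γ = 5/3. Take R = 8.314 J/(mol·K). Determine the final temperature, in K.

Adiabatic: T₂/T₁ = (P₂/P₁)^((γ−1)/γ) ⇒ T₂ = 470×(0.322)^0.400 = 299 K; V₂ = 52.5 L.

299 K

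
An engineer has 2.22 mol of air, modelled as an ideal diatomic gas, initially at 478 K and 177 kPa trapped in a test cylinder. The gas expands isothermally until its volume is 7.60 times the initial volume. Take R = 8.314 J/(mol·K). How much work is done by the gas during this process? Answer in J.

17900 J

V₁ = nRT₁/P₁ = 2.22×8.314×478/177 = 49.8 L.
Isothermal: T stays 478 K; PV = const ⇒ V₂ = 379 L, P₂ = 23.3 kPa.
W = nRT ln(V₂/V₁) = 2.22×8.314×478×ln(7.60) = 17900 J.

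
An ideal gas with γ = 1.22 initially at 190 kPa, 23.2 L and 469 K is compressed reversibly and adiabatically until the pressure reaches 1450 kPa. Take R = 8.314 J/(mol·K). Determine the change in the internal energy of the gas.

n = P₁V₁/(RT₁) = 190×23.2/(8.314×469) = 1.13 mol.
Adiabatic: T₂/T₁ = (P₂/P₁)^((γ−1)/γ) ⇒ T₂ = 469×(7.63)^0.180 = 677 K; V₂ = 4.39 L.
For an ideal gas ΔU = nCvΔT with Cv = R/(γ−1) = 37.8 J/(mol·K).
ΔU = 1.13×37.8×(677−469) = 8870 J.

8870 J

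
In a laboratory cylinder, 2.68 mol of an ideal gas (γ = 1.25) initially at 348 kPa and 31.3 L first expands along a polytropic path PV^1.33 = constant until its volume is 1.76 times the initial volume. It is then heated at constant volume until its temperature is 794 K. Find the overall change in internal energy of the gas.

T₁ = P₁V₁/(nR) = 348×31.3/(2.68×8.314) = 489 K.
Step 1 — Polytropic n=1.33: T₂ = T₁(V₁/V₂)^(n−1) = 489×(0.568)^0.33 = 406 K; P₂ = P₁(V₁/V₂)^n = 164 kPa.
W = (P₁V₁−P₂V₂)/(n−1) = (348×31.3−164×55.1)/0.33 = 5620 J.
ΔU = nCvΔT = 2.68×33.3×(406−489) = -7410 J.
Q = ΔU + W = -1800 J.
State after step 1: P = 164 kPa, V = 55.1 L, T = 406 K.
Step 2 — Isochoric: V stays 55.1 L; P/T = const ⇒ T₂ = 794 K, P₂ = 321 kPa.
W = 0 (no volume change).
ΔU = nCvΔT = 2.68×33.3×(794−406) = 34600 J.
Q = ΔU = 34600 J.
Net over both steps: W = 5620 J, Q = 32800 J, ΔU = 27200 J.

27200 J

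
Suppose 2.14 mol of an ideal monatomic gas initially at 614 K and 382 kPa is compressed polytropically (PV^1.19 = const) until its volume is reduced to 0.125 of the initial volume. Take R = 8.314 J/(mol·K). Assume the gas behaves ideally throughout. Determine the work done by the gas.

-27900 J

V₁ = nRT₁/P₁ = 2.14×8.314×614/382 = 28.6 L.
Polytropic n=1.19: T₂ = T₁(V₁/V₂)^(n−1) = 614×(8.00)^0.19 = 911 K; P₂ = P₁(V₁/V₂)^n = 4540 kPa.
W = (P₁V₁−P₂V₂)/(n−1) = (382×28.6−4540×3.57)/0.19 = -27900 J.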